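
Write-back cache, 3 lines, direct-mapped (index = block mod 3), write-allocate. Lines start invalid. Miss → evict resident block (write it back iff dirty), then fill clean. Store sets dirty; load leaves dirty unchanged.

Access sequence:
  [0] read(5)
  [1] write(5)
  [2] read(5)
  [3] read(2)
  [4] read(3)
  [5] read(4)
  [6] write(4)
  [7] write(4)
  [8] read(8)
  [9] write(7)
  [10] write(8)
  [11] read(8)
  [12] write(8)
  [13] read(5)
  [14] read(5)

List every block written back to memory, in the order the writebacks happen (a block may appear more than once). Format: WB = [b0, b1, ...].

WB = [5, 4, 8]

  0 | R B5 → L2 miss [-]
  1 | W B5 → L2 hit [D]
  2 | R B5 → L2 hit [D]
  3 | R B2 → L2 miss wb→B5 [-]
  4 | R B3 → L0 miss [-]
  5 | R B4 → L1 miss [-]
  6 | W B4 → L1 hit [D]
  7 | W B4 → L1 hit [D]
  8 | R B8 → L2 miss [-]
  9 | W B7 → L1 miss wb→B4 [D]
  10 | W B8 → L2 hit [D]
  11 | R B8 → L2 hit [D]
  12 | W B8 → L2 hit [D]
  13 | R B5 → L2 miss wb→B8 [-]
  14 | R B5 → L2 hit [-]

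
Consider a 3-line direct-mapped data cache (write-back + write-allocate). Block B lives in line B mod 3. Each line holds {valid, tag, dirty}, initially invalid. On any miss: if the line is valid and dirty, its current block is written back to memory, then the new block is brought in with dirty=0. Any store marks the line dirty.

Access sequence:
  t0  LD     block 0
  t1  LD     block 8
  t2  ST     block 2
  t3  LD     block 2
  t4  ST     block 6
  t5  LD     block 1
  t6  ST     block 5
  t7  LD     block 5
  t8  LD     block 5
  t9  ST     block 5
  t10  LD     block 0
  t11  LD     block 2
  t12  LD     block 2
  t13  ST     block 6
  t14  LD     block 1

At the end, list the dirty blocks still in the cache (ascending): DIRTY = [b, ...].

DIRTY = [6]

0: R B0 -> L0 miss  d=-]
1: R B8 -> L2 miss  d=-]
2: W B2 -> L2 miss  d=D]
3: R B2 -> L2 hit  d=D]
4: W B6 -> L0 miss  d=D]
5: R B1 -> L1 miss  d=-]
6: W B5 -> L2 miss wb->B2  d=D]
7: R B5 -> L2 hit  d=D]
8: R B5 -> L2 hit  d=D]
9: W B5 -> L2 hit  d=D]
10: R B0 -> L0 miss wb->B6  d=-]
11: R B2 -> L2 miss wb->B5  d=-]
12: R B2 -> L2 hit  d=-]
13: W B6 -> L0 miss  d=D]
14: R B1 -> L1 hit  d=-]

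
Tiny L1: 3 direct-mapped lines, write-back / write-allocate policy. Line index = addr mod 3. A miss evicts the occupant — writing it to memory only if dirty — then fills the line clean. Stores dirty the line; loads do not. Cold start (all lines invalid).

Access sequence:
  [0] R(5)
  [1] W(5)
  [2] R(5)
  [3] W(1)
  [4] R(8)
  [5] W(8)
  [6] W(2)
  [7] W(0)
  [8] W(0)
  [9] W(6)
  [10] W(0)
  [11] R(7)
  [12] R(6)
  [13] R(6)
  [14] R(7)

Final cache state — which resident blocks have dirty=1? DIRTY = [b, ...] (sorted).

DIRTY = [2]

0: R B5 -> L2 miss  d=-]
1: W B5 -> L2 hit  d=D]
2: R B5 -> L2 hit  d=D]
3: W B1 -> L1 miss  d=D]
4: R B8 -> L2 miss wb->B5  d=-]
5: W B8 -> L2 hit  d=D]
6: W B2 -> L2 miss wb->B8  d=D]
7: W B0 -> L0 miss  d=D]
8: W B0 -> L0 hit  d=D]
9: W B6 -> L0 miss wb->B0  d=D]
10: W B0 -> L0 miss wb->B6  d=D]
11: R B7 -> L1 miss wb->B1  d=-]
12: R B6 -> L0 miss wb->B0  d=-]
13: R B6 -> L0 hit  d=-]
14: R B7 -> L1 hit  d=-]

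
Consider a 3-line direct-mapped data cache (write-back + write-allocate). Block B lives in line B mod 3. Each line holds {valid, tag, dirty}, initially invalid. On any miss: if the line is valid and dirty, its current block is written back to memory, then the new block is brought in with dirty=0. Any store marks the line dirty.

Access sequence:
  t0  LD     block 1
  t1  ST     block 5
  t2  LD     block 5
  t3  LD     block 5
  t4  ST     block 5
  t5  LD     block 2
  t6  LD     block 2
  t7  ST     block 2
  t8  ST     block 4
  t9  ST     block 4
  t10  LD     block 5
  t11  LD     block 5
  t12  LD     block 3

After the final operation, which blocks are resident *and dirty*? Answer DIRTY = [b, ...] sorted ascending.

  0 | R B1 → L1 miss [-]
  1 | W B5 → L2 miss [D]
  2 | R B5 → L2 hit [D]
  3 | R B5 → L2 hit [D]
  4 | W B5 → L2 hit [D]
  5 | R B2 → L2 miss wb→B5 [-]
  6 | R B2 → L2 hit [-]
  7 | W B2 → L2 hit [D]
  8 | W B4 → L1 miss [D]
  9 | W B4 → L1 hit [D]
  10 | R B5 → L2 miss wb→B2 [-]
  11 | R B5 → L2 hit [-]
  12 | R B3 → L0 miss [-]

DIRTY = [4]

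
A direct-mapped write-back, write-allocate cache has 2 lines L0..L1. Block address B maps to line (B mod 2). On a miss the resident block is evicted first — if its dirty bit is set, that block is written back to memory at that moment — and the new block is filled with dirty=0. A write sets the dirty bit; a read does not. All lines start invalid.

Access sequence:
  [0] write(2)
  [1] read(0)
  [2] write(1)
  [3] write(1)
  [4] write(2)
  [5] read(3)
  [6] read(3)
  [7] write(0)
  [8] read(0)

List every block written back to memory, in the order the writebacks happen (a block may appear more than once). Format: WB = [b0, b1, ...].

0: W B2 -> L0 miss  d=D]
1: R B0 -> L0 miss wb->B2  d=-]
2: W B1 -> L1 miss  d=D]
3: W B1 -> L1 hit  d=D]
4: W B2 -> L0 miss  d=D]
5: R B3 -> L1 miss wb->B1  d=-]
6: R B3 -> L1 hit  d=-]
7: W B0 -> L0 miss wb->B2  d=D]
8: R B0 -> L0 hit  d=D]

WB = [2, 1, 2]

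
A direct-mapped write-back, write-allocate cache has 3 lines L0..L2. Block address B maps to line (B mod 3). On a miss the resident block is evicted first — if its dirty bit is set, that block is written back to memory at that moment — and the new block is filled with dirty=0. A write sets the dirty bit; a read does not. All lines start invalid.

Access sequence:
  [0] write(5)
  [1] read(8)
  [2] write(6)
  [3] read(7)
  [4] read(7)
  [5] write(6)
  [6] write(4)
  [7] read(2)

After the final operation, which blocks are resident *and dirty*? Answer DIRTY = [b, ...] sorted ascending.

DIRTY = [4, 6]

0: W B5 → L2 miss [D]
1: R B8 → L2 miss wb→B5 [-]
2: W B6 → L0 miss [D]
3: R B7 → L1 miss [-]
4: R B7 → L1 hit [-]
5: W B6 → L0 hit [D]
6: W B4 → L1 miss [D]
7: R B2 → L2 miss [-]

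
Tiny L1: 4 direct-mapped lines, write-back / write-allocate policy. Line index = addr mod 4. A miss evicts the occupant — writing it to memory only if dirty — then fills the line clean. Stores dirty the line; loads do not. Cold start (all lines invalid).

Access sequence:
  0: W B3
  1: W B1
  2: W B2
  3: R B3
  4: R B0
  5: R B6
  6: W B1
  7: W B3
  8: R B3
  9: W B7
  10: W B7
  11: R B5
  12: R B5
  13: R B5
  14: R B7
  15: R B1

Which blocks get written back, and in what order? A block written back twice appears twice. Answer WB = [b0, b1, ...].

0: W B3 -> L3 miss  d=D]
1: W B1 -> L1 miss  d=D]
2: W B2 -> L2 miss  d=D]
3: R B3 -> L3 hit  d=D]
4: R B0 -> L0 miss  d=-]
5: R B6 -> L2 miss wb->B2  d=-]
6: W B1 -> L1 hit  d=D]
7: W B3 -> L3 hit  d=D]
8: R B3 -> L3 hit  d=D]
9: W B7 -> L3 miss wb->B3  d=D]
10: W B7 -> L3 hit  d=D]
11: R B5 -> L1 miss wb->B1  d=-]
12: R B5 -> L1 hit  d=-]
13: R B5 -> L1 hit  d=-]
14: R B7 -> L3 hit  d=D]
15: R B1 -> L1 miss  d=-]

WB = [2, 3, 1]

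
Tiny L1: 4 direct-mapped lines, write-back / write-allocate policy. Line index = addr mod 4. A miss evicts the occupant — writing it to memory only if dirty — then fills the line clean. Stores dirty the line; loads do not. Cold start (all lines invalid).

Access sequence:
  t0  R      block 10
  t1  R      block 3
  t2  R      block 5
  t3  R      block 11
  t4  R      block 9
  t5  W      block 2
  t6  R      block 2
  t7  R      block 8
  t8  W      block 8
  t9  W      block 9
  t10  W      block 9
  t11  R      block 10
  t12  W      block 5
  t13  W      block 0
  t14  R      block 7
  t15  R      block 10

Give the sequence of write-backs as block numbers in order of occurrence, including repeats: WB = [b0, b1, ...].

WB = [2, 9, 8]

  0 | R B10 → L2 miss [-]
  1 | R B3 → L3 miss [-]
  2 | R B5 → L1 miss [-]
  3 | R B11 → L3 miss [-]
  4 | R B9 → L1 miss [-]
  5 | W B2 → L2 miss [D]
  6 | R B2 → L2 hit [D]
  7 | R B8 → L0 miss [-]
  8 | W B8 → L0 hit [D]
  9 | W B9 → L1 hit [D]
  10 | W B9 → L1 hit [D]
  11 | R B10 → L2 miss wb→B2 [-]
  12 | W B5 → L1 miss wb→B9 [D]
  13 | W B0 → L0 miss wb→B8 [D]
  14 | R B7 → L3 miss [-]
  15 | R B10 → L2 hit [-]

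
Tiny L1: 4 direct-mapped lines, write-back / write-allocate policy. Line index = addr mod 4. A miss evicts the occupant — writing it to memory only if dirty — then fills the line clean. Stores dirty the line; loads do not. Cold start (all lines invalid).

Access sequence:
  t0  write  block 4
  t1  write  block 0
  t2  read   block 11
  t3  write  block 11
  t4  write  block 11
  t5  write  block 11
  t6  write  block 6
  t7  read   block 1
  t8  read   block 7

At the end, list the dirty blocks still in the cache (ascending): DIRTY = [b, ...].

DIRTY = [0, 6]

0: W B4 → L0 miss [D]
1: W B0 → L0 miss wb→B4 [D]
2: R B11 → L3 miss [-]
3: W B11 → L3 hit [D]
4: W B11 → L3 hit [D]
5: W B11 → L3 hit [D]
6: W B6 → L2 miss [D]
7: R B1 → L1 miss [-]
8: R B7 → L3 miss wb→B11 [-]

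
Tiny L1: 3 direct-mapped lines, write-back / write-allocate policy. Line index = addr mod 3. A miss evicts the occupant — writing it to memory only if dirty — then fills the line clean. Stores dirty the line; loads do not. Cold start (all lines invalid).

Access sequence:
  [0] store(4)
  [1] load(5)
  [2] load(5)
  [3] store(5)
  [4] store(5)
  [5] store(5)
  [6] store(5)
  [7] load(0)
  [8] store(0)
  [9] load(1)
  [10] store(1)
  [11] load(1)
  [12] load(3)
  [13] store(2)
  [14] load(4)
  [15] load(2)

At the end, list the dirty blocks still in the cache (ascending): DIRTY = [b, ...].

0: W B4 → L1 miss [D]
1: R B5 → L2 miss [-]
2: R B5 → L2 hit [-]
3: W B5 → L2 hit [D]
4: W B5 → L2 hit [D]
5: W B5 → L2 hit [D]
6: W B5 → L2 hit [D]
7: R B0 → L0 miss [-]
8: W B0 → L0 hit [D]
9: R B1 → L1 miss wb→B4 [-]
10: W B1 → L1 hit [D]
11: R B1 → L1 hit [D]
12: R B3 → L0 miss wb→B0 [-]
13: W B2 → L2 miss wb→B5 [D]
14: R B4 → L1 miss wb→B1 [-]
15: R B2 → L2 hit [D]

DIRTY = [2]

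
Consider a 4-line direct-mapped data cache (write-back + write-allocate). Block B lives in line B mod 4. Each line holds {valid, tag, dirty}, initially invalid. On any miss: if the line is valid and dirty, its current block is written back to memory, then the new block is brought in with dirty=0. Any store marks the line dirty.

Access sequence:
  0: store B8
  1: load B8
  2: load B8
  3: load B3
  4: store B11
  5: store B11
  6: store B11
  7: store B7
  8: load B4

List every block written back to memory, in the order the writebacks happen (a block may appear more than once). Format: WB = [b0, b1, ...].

0: W B8 -> L0 miss  d=D]
1: R B8 -> L0 hit  d=D]
2: R B8 -> L0 hit  d=D]
3: R B3 -> L3 miss  d=-]
4: W B11 -> L3 miss  d=D]
5: W B11 -> L3 hit  d=D]
6: W B11 -> L3 hit  d=D]
7: W B7 -> L3 miss wb->B11  d=D]
8: R B4 -> L0 miss wb->B8  d=-]

WB = [11, 8]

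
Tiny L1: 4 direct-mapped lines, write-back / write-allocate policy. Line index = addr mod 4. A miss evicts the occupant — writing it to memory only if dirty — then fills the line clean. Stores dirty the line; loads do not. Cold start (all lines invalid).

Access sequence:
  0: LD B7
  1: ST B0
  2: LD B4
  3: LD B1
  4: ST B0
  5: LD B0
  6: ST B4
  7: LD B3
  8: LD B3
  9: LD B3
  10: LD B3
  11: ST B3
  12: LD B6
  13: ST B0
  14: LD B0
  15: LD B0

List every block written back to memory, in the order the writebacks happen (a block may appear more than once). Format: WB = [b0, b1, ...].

WB = [0, 0, 4]

0: R B7 -> L3 miss  d=-]
1: W B0 -> L0 miss  d=D]
2: R B4 -> L0 miss wb->B0  d=-]
3: R B1 -> L1 miss  d=-]
4: W B0 -> L0 miss  d=D]
5: R B0 -> L0 hit  d=D]
6: W B4 -> L0 miss wb->B0  d=D]
7: R B3 -> L3 miss  d=-]
8: R B3 -> L3 hit  d=-]
9: R B3 -> L3 hit  d=-]
10: R B3 -> L3 hit  d=-]
11: W B3 -> L3 hit  d=D]
12: R B6 -> L2 miss  d=-]
13: W B0 -> L0 miss wb->B4  d=D]
14: R B0 -> L0 hit  d=D]
15: R B0 -> L0 hit  d=D]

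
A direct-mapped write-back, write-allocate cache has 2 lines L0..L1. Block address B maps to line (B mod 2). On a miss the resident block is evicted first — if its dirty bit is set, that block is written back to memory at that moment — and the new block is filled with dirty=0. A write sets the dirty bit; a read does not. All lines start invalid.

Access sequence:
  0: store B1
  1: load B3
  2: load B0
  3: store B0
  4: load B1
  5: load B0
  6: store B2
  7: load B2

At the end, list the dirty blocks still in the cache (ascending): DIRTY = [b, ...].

DIRTY = [2]

  0 | W B1 → L1 miss [D]
  1 | R B3 → L1 miss wb→B1 [-]
  2 | R B0 → L0 miss [-]
  3 | W B0 → L0 hit [D]
  4 | R B1 → L1 miss [-]
  5 | R B0 → L0 hit [D]
  6 | W B2 → L0 miss wb→B0 [D]
  7 | R B2 → L0 hit [D]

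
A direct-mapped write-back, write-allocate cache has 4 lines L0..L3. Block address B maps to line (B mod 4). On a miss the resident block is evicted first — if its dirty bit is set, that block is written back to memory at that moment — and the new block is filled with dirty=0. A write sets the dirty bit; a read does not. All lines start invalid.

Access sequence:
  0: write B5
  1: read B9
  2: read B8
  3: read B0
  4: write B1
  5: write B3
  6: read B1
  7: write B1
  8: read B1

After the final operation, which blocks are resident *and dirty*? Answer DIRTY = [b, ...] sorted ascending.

0: W B5 -> L1 miss  d=D]
1: R B9 -> L1 miss wb->B5  d=-]
2: R B8 -> L0 miss  d=-]
3: R B0 -> L0 miss  d=-]
4: W B1 -> L1 miss  d=D]
5: W B3 -> L3 miss  d=D]
6: R B1 -> L1 hit  d=D]
7: W B1 -> L1 hit  d=D]
8: R B1 -> L1 hit  d=D]

DIRTY = [1, 3]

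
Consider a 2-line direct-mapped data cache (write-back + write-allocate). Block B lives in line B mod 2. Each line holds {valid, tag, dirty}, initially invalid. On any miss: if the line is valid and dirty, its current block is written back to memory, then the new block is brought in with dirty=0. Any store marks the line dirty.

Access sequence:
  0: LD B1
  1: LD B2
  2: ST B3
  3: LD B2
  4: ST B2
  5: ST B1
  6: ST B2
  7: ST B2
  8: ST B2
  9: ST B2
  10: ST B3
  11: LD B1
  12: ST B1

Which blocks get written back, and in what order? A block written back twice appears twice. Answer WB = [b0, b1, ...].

WB = [3, 1, 3]

  0 | R B1 → L1 miss [-]
  1 | R B2 → L0 miss [-]
  2 | W B3 → L1 miss [D]
  3 | R B2 → L0 hit [-]
  4 | W B2 → L0 hit [D]
  5 | W B1 → L1 miss wb→B3 [D]
  6 | W B2 → L0 hit [D]
  7 | W B2 → L0 hit [D]
  8 | W B2 → L0 hit [D]
  9 | W B2 → L0 hit [D]
  10 | W B3 → L1 miss wb→B1 [D]
  11 | R B1 → L1 miss wb→B3 [-]
  12 | W B1 → L1 hit [D]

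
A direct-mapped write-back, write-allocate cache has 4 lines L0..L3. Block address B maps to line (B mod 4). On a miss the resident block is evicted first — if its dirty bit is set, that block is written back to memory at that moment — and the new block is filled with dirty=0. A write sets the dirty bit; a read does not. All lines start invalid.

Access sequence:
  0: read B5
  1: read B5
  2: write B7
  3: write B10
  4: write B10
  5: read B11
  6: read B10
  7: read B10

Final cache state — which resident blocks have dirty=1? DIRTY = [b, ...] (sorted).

DIRTY = [10]

0: R B5 -> L1 miss  d=-]
1: R B5 -> L1 hit  d=-]
2: W B7 -> L3 miss  d=D]
3: W B10 -> L2 miss  d=D]
4: W B10 -> L2 hit  d=D]
5: R B11 -> L3 miss wb->B7  d=-]
6: R B10 -> L2 hit  d=D]
7: R B10 -> L2 hit  d=D]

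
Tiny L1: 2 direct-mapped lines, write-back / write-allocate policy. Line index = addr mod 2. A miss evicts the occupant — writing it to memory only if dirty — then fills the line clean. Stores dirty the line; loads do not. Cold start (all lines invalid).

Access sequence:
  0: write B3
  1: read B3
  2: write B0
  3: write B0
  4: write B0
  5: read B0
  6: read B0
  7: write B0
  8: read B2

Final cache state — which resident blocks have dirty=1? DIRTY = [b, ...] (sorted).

0: W B3 -> L1 miss  d=D]
1: R B3 -> L1 hit  d=D]
2: W B0 -> L0 miss  d=D]
3: W B0 -> L0 hit  d=D]
4: W B0 -> L0 hit  d=D]
5: R B0 -> L0 hit  d=D]
6: R B0 -> L0 hit  d=D]
7: W B0 -> L0 hit  d=D]
8: R B2 -> L0 miss wb->B0  d=-]

DIRTY = [3]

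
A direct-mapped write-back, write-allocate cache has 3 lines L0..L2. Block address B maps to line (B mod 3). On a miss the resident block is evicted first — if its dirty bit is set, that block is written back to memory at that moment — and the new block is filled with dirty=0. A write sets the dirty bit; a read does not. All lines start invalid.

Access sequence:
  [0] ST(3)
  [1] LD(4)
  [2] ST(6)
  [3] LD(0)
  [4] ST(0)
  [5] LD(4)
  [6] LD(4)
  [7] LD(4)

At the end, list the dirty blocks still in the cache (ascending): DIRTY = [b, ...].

0: W B3 → L0 miss [D]
1: R B4 → L1 miss [-]
2: W B6 → L0 miss wb→B3 [D]
3: R B0 → L0 miss wb→B6 [-]
4: W B0 → L0 hit [D]
5: R B4 → L1 hit [-]
6: R B4 → L1 hit [-]
7: R B4 → L1 hit [-]

DIRTY = [0]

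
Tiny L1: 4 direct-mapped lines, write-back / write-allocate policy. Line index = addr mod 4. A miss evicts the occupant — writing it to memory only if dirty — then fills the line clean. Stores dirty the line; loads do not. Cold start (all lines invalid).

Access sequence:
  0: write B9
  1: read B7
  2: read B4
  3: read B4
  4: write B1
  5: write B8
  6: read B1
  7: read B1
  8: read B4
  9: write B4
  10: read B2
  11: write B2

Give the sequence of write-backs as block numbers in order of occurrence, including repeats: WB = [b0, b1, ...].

WB = [9, 8]

  0 | W B9 → L1 miss [D]
  1 | R B7 → L3 miss [-]
  2 | R B4 → L0 miss [-]
  3 | R B4 → L0 hit [-]
  4 | W B1 → L1 miss wb→B9 [D]
  5 | W B8 → L0 miss [D]
  6 | R B1 → L1 hit [D]
  7 | R B1 → L1 hit [D]
  8 | R B4 → L0 miss wb→B8 [-]
  9 | W B4 → L0 hit [D]
  10 | R B2 → L2 miss [-]
  11 | W B2 → L2 hit [D]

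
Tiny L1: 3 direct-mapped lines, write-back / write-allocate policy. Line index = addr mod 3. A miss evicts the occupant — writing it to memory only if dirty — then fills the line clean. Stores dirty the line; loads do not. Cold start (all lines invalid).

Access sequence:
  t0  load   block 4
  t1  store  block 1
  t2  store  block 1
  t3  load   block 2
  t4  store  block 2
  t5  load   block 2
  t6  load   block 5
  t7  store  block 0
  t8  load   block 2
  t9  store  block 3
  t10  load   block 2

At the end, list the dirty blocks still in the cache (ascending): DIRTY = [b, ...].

0: R B4 -> L1 miss  d=-]
1: W B1 -> L1 miss  d=D]
2: W B1 -> L1 hit  d=D]
3: R B2 -> L2 miss  d=-]
4: W B2 -> L2 hit  d=D]
5: R B2 -> L2 hit  d=D]
6: R B5 -> L2 miss wb->B2  d=-]
7: W B0 -> L0 miss  d=D]
8: R B2 -> L2 miss  d=-]
9: W B3 -> L0 miss wb->B0  d=D]
10: R B2 -> L2 hit  d=-]

DIRTY = [1, 3]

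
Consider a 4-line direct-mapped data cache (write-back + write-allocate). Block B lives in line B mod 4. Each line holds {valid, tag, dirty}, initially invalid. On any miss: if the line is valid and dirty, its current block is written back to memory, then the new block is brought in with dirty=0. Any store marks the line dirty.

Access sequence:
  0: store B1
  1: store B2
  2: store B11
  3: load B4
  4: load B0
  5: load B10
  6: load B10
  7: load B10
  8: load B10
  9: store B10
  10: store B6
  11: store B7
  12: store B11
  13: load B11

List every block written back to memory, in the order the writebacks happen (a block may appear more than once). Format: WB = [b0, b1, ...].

0: W B1 -> L1 miss  d=D]
1: W B2 -> L2 miss  d=D]
2: W B11 -> L3 miss  d=D]
3: R B4 -> L0 miss  d=-]
4: R B0 -> L0 miss  d=-]
5: R B10 -> L2 miss wb->B2  d=-]
6: R B10 -> L2 hit  d=-]
7: R B10 -> L2 hit  d=-]
8: R B10 -> L2 hit  d=-]
9: W B10 -> L2 hit  d=D]
10: W B6 -> L2 miss wb->B10  d=D]
11: W B7 -> L3 miss wb->B11  d=D]
12: W B11 -> L3 miss wb->B7  d=D]
13: R B11 -> L3 hit  d=D]

WB = [2, 10, 11, 7]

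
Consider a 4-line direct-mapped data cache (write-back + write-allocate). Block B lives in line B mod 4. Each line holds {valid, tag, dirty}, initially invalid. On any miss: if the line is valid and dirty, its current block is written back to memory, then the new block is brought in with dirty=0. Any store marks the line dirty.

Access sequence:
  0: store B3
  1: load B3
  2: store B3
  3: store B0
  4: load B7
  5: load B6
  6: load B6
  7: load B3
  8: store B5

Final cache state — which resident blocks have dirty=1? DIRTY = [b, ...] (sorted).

DIRTY = [0, 5]

0: W B3 -> L3 miss  d=D]
1: R B3 -> L3 hit  d=D]
2: W B3 -> L3 hit  d=D]
3: W B0 -> L0 miss  d=D]
4: R B7 -> L3 miss wb->B3  d=-]
5: R B6 -> L2 miss  d=-]
6: R B6 -> L2 hit  d=-]
7: R B3 -> L3 miss  d=-]
8: W B5 -> L1 miss  d=D]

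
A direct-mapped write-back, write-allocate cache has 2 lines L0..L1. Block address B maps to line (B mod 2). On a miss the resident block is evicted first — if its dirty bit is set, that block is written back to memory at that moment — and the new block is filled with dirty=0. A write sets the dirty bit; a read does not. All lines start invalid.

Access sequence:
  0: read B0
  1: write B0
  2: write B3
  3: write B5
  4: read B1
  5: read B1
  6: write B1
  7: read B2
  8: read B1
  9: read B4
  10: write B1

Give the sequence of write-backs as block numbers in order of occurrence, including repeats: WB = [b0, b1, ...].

WB = [3, 5, 0]

0: R B0 → L0 miss [-]
1: W B0 → L0 hit [D]
2: W B3 → L1 miss [D]
3: W B5 → L1 miss wb→B3 [D]
4: R B1 → L1 miss wb→B5 [-]
5: R B1 → L1 hit [-]
6: W B1 → L1 hit [D]
7: R B2 → L0 miss wb→B0 [-]
8: R B1 → L1 hit [D]
9: R B4 → L0 miss [-]
10: W B1 → L1 hit [D]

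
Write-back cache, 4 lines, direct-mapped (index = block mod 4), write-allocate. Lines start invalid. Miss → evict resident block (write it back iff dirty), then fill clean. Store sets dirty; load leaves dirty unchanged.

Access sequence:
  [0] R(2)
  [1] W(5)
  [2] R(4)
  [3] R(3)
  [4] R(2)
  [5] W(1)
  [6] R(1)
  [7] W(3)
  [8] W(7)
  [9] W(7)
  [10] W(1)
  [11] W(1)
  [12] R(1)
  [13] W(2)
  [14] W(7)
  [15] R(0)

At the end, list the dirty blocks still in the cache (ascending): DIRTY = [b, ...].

  0 | R B2 → L2 miss [-]
  1 | W B5 → L1 miss [D]
  2 | R B4 → L0 miss [-]
  3 | R B3 → L3 miss [-]
  4 | R B2 → L2 hit [-]
  5 | W B1 → L1 miss wb→B5 [D]
  6 | R B1 → L1 hit [D]
  7 | W B3 → L3 hit [D]
  8 | W B7 → L3 miss wb→B3 [D]
  9 | W B7 → L3 hit [D]
  10 | W B1 → L1 hit [D]
  11 | W B1 → L1 hit [D]
  12 | R B1 → L1 hit [D]
  13 | W B2 → L2 hit [D]
  14 | W B7 → L3 hit [D]
  15 | R B0 → L0 miss [-]

DIRTY = [1, 2, 7]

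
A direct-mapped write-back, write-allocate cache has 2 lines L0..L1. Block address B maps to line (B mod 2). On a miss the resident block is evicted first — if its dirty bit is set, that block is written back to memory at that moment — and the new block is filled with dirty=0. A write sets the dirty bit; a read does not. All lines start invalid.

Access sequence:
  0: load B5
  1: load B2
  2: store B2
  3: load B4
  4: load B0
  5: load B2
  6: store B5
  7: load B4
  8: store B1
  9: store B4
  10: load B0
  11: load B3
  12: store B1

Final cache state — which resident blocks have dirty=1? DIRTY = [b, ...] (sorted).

  0 | R B5 → L1 miss [-]
  1 | R B2 → L0 miss [-]
  2 | W B2 → L0 hit [D]
  3 | R B4 → L0 miss wb→B2 [-]
  4 | R B0 → L0 miss [-]
  5 | R B2 → L0 miss [-]
  6 | W B5 → L1 hit [D]
  7 | R B4 → L0 miss [-]
  8 | W B1 → L1 miss wb→B5 [D]
  9 | W B4 → L0 hit [D]
  10 | R B0 → L0 miss wb→B4 [-]
  11 | R B3 → L1 miss wb→B1 [-]
  12 | W B1 → L1 miss [D]

DIRTY = [1]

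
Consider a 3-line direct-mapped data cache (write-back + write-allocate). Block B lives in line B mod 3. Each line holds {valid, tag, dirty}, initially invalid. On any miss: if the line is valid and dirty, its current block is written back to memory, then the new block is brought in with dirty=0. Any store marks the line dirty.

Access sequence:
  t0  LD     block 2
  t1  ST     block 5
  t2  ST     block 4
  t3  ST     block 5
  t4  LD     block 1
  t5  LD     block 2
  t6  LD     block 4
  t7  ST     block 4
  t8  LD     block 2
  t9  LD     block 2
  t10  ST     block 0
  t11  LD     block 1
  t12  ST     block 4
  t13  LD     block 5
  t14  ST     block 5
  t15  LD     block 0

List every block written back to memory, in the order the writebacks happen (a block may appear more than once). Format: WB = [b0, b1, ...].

WB = [4, 5, 4]

0: R B2 → L2 miss [-]
1: W B5 → L2 miss [D]
2: W B4 → L1 miss [D]
3: W B5 → L2 hit [D]
4: R B1 → L1 miss wb→B4 [-]
5: R B2 → L2 miss wb→B5 [-]
6: R B4 → L1 miss [-]
7: W B4 → L1 hit [D]
8: R B2 → L2 hit [-]
9: R B2 → L2 hit [-]
10: W B0 → L0 miss [D]
11: R B1 → L1 miss wb→B4 [-]
12: W B4 → L1 miss [D]
13: R B5 → L2 miss [-]
14: W B5 → L2 hit [D]
15: R B0 → L0 hit [D]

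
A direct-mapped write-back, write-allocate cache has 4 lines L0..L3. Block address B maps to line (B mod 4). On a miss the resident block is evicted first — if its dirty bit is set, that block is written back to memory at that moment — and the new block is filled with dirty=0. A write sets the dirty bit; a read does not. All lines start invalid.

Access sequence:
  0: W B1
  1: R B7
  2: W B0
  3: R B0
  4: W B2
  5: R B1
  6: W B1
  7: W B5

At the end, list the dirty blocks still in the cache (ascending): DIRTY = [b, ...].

  0 | W B1 → L1 miss [D]
  1 | R B7 → L3 miss [-]
  2 | W B0 → L0 miss [D]
  3 | R B0 → L0 hit [D]
  4 | W B2 → L2 miss [D]
  5 | R B1 → L1 hit [D]
  6 | W B1 → L1 hit [D]
  7 | W B5 → L1 miss wb→B1 [D]

DIRTY = [0, 2, 5]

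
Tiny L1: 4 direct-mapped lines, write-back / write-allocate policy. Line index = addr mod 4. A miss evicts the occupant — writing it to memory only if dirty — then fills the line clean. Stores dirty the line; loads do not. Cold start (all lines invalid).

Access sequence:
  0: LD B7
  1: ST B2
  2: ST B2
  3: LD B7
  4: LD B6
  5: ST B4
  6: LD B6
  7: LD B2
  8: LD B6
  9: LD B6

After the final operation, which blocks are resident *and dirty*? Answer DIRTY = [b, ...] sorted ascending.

  0 | R B7 → L3 miss [-]
  1 | W B2 → L2 miss [D]
  2 | W B2 → L2 hit [D]
  3 | R B7 → L3 hit [-]
  4 | R B6 → L2 miss wb→B2 [-]
  5 | W B4 → L0 miss [D]
  6 | R B6 → L2 hit [-]
  7 | R B2 → L2 miss [-]
  8 | R B6 → L2 miss [-]
  9 | R B6 → L2 hit [-]

DIRTY = [4]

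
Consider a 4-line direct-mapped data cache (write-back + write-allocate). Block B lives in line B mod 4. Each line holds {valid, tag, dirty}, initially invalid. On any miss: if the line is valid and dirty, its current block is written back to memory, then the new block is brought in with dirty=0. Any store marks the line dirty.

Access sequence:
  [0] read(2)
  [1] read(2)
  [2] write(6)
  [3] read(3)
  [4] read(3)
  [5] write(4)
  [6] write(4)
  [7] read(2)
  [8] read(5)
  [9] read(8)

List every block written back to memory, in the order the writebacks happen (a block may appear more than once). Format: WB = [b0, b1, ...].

WB = [6, 4]

  0 | R B2 → L2 miss [-]
  1 | R B2 → L2 hit [-]
  2 | W B6 → L2 miss [D]
  3 | R B3 → L3 miss [-]
  4 | R B3 → L3 hit [-]
  5 | W B4 → L0 miss [D]
  6 | W B4 → L0 hit [D]
  7 | R B2 → L2 miss wb→B6 [-]
  8 | R B5 → L1 miss [-]
  9 | R B8 → L0 miss wb→B4 [-]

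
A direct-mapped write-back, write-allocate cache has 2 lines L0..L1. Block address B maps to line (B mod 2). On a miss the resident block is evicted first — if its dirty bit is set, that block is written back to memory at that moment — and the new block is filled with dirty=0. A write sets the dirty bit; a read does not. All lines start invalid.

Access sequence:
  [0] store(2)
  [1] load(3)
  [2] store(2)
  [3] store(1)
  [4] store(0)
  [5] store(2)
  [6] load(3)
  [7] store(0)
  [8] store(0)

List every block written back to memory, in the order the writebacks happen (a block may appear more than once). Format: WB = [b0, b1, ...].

  0 | W B2 → L0 miss [D]
  1 | R B3 → L1 miss [-]
  2 | W B2 → L0 hit [D]
  3 | W B1 → L1 miss [D]
  4 | W B0 → L0 miss wb→B2 [D]
  5 | W B2 → L0 miss wb→B0 [D]
  6 | R B3 → L1 miss wb→B1 [-]
  7 | W B0 → L0 miss wb→B2 [D]
  8 | W B0 → L0 hit [D]

WB = [2, 0, 1, 2]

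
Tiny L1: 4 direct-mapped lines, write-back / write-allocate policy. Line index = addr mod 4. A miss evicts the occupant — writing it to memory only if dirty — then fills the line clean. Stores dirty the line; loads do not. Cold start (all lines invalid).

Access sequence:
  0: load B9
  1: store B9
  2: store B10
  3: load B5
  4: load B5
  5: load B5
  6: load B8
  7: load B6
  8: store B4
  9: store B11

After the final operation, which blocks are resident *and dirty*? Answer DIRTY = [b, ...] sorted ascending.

DIRTY = [4, 11]

  0 | R B9 → L1 miss [-]
  1 | W B9 → L1 hit [D]
  2 | W B10 → L2 miss [D]
  3 | R B5 → L1 miss wb→B9 [-]
  4 | R B5 → L1 hit [-]
  5 | R B5 → L1 hit [-]
  6 | R B8 → L0 miss [-]
  7 | R B6 → L2 miss wb→B10 [-]
  8 | W B4 → L0 miss [D]
  9 | W B11 → L3 miss [D]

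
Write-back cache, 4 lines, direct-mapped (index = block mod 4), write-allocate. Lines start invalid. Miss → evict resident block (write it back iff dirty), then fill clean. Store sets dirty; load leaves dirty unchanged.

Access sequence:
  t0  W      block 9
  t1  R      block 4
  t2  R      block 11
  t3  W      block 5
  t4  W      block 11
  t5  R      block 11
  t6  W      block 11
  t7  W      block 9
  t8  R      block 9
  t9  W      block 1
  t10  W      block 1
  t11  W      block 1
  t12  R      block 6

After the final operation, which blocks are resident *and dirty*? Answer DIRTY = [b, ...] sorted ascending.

DIRTY = [1, 11]

0: W B9 -> L1 miss  d=D]
1: R B4 -> L0 miss  d=-]
2: R B11 -> L3 miss  d=-]
3: W B5 -> L1 miss wb->B9  d=D]
4: W B11 -> L3 hit  d=D]
5: R B11 -> L3 hit  d=D]
6: W B11 -> L3 hit  d=D]
7: W B9 -> L1 miss wb->B5  d=D]
8: R B9 -> L1 hit  d=D]
9: W B1 -> L1 miss wb->B9  d=D]
10: W B1 -> L1 hit  d=D]
11: W B1 -> L1 hit  d=D]
12: R B6 -> L2 miss  d=-]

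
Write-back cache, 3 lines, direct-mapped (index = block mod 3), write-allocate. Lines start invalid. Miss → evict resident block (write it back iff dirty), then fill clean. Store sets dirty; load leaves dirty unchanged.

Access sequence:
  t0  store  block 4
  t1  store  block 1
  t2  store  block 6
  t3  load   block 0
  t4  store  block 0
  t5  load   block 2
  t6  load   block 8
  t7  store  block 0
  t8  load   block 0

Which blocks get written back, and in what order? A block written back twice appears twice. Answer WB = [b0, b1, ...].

0: W B4 -> L1 miss  d=D]
1: W B1 -> L1 miss wb->B4  d=D]
2: W B6 -> L0 miss  d=D]
3: R B0 -> L0 miss wb->B6  d=-]
4: W B0 -> L0 hit  d=D]
5: R B2 -> L2 miss  d=-]
6: R B8 -> L2 miss  d=-]
7: W B0 -> L0 hit  d=D]
8: R B0 -> L0 hit  d=D]

WB = [4, 6]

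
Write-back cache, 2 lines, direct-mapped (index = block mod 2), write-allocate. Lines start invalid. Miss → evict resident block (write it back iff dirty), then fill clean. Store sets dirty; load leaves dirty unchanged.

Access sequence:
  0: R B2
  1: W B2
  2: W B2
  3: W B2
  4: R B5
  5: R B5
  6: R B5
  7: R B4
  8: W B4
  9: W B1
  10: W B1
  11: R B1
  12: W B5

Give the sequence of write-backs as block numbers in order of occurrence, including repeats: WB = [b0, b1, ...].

  0 | R B2 → L0 miss [-]
  1 | W B2 → L0 hit [D]
  2 | W B2 → L0 hit [D]
  3 | W B2 → L0 hit [D]
  4 | R B5 → L1 miss [-]
  5 | R B5 → L1 hit [-]
  6 | R B5 → L1 hit [-]
  7 | R B4 → L0 miss wb→B2 [-]
  8 | W B4 → L0 hit [D]
  9 | W B1 → L1 miss [D]
  10 | W B1 → L1 hit [D]
  11 | R B1 → L1 hit [D]
  12 | W B5 → L1 miss wb→B1 [D]

WB = [2, 1]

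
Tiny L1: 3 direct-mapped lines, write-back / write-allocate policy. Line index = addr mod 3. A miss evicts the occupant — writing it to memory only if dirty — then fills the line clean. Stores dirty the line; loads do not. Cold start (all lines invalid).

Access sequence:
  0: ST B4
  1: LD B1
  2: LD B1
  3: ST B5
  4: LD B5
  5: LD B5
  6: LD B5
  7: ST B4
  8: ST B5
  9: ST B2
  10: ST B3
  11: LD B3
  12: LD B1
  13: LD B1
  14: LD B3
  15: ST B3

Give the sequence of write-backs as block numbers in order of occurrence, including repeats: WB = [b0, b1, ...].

0: W B4 -> L1 miss  d=D]
1: R B1 -> L1 miss wb->B4  d=-]
2: R B1 -> L1 hit  d=-]
3: W B5 -> L2 miss  d=D]
4: R B5 -> L2 hit  d=D]
5: R B5 -> L2 hit  d=D]
6: R B5 -> L2 hit  d=D]
7: W B4 -> L1 miss  d=D]
8: W B5 -> L2 hit  d=D]
9: W B2 -> L2 miss wb->B5  d=D]
10: W B3 -> L0 miss  d=D]
11: R B3 -> L0 hit  d=D]
12: R B1 -> L1 miss wb->B4  d=-]
13: R B1 -> L1 hit  d=-]
14: R B3 -> L0 hit  d=D]
15: W B3 -> L0 hit  d=D]

WB = [4, 5, 4]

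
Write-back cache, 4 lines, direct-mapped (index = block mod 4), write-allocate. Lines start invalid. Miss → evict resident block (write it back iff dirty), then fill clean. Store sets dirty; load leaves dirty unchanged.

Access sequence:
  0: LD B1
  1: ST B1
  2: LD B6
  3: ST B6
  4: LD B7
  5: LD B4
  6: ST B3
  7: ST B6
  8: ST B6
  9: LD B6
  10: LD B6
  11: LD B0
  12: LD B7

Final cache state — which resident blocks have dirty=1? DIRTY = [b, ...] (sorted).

DIRTY = [1, 6]

  0 | R B1 → L1 miss [-]
  1 | W B1 → L1 hit [D]
  2 | R B6 → L2 miss [-]
  3 | W B6 → L2 hit [D]
  4 | R B7 → L3 miss [-]
  5 | R B4 → L0 miss [-]
  6 | W B3 → L3 miss [D]
  7 | W B6 → L2 hit [D]
  8 | W B6 → L2 hit [D]
  9 | R B6 → L2 hit [D]
  10 | R B6 → L2 hit [D]
  11 | R B0 → L0 miss [-]
  12 | R B7 → L3 miss wb→B3 [-]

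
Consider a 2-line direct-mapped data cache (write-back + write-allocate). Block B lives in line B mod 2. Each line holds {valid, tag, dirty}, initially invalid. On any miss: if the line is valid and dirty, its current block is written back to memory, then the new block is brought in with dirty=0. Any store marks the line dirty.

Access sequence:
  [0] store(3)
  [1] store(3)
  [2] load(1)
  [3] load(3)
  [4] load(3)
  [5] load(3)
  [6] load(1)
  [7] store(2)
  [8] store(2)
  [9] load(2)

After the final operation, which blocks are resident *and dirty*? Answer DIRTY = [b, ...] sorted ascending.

DIRTY = [2]

  0 | W B3 → L1 miss [D]
  1 | W B3 → L1 hit [D]
  2 | R B1 → L1 miss wb→B3 [-]
  3 | R B3 → L1 miss [-]
  4 | R B3 → L1 hit [-]
  5 | R B3 → L1 hit [-]
  6 | R B1 → L1 miss [-]
  7 | W B2 → L0 miss [D]
  8 | W B2 → L0 hit [D]
  9 | R B2 → L0 hit [D]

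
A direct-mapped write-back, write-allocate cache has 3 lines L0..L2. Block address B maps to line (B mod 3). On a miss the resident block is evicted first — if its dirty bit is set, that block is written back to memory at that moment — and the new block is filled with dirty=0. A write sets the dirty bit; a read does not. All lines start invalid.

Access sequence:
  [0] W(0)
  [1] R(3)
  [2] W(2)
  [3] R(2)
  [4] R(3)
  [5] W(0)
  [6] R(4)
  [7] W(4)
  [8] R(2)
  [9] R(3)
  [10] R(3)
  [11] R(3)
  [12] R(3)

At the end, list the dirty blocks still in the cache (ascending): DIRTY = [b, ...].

0: W B0 → L0 miss [D]
1: R B3 → L0 miss wb→B0 [-]
2: W B2 → L2 miss [D]
3: R B2 → L2 hit [D]
4: R B3 → L0 hit [-]
5: W B0 → L0 miss [D]
6: R B4 → L1 miss [-]
7: W B4 → L1 hit [D]
8: R B2 → L2 hit [D]
9: R B3 → L0 miss wb→B0 [-]
10: R B3 → L0 hit [-]
11: R B3 → L0 hit [-]
12: R B3 → L0 hit [-]

DIRTY = [2, 4]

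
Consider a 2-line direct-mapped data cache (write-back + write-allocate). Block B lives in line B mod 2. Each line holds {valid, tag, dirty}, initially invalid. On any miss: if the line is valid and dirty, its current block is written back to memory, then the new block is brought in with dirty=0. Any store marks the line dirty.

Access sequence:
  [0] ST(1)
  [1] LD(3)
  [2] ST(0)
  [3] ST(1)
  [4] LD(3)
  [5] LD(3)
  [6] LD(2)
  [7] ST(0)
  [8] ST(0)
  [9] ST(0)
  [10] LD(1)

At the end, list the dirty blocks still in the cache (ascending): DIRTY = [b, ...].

0: W B1 -> L1 miss  d=D]
1: R B3 -> L1 miss wb->B1  d=-]
2: W B0 -> L0 miss  d=D]
3: W B1 -> L1 miss  d=D]
4: R B3 -> L1 miss wb->B1  d=-]
5: R B3 -> L1 hit  d=-]
6: R B2 -> L0 miss wb->B0  d=-]
7: W B0 -> L0 miss  d=D]
8: W B0 -> L0 hit  d=D]
9: W B0 -> L0 hit  d=D]
10: R B1 -> L1 miss  d=-]

DIRTY = [0]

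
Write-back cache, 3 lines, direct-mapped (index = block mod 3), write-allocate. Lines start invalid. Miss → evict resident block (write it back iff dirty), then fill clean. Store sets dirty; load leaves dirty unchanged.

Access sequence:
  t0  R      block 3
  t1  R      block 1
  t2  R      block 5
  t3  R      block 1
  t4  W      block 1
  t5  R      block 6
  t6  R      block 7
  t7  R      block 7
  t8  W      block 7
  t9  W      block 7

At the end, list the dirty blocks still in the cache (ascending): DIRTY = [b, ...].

DIRTY = [7]

  0 | R B3 → L0 miss [-]
  1 | R B1 → L1 miss [-]
  2 | R B5 → L2 miss [-]
  3 | R B1 → L1 hit [-]
  4 | W B1 → L1 hit [D]
  5 | R B6 → L0 miss [-]
  6 | R B7 → L1 miss wb→B1 [-]
  7 | R B7 → L1 hit [-]
  8 | W B7 → L1 hit [D]
  9 | W B7 → L1 hit [D]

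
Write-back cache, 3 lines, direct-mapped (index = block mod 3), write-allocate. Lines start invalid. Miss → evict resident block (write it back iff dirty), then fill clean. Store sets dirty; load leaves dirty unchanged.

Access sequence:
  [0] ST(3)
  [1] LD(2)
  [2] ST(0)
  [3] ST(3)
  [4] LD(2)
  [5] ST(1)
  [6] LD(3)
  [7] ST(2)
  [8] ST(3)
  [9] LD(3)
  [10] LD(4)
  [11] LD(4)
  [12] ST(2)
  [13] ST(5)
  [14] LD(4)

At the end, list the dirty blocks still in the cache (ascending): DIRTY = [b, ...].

0: W B3 -> L0 miss  d=D]
1: R B2 -> L2 miss  d=-]
2: W B0 -> L0 miss wb->B3  d=D]
3: W B3 -> L0 miss wb->B0  d=D]
4: R B2 -> L2 hit  d=-]
5: W B1 -> L1 miss  d=D]
6: R B3 -> L0 hit  d=D]
7: W B2 -> L2 hit  d=D]
8: W B3 -> L0 hit  d=D]
9: R B3 -> L0 hit  d=D]
10: R B4 -> L1 miss wb->B1  d=-]
11: R B4 -> L1 hit  d=-]
12: W B2 -> L2 hit  d=D]
13: W B5 -> L2 miss wb->B2  d=D]
14: R B4 -> L1 hit  d=-]

DIRTY = [3, 5]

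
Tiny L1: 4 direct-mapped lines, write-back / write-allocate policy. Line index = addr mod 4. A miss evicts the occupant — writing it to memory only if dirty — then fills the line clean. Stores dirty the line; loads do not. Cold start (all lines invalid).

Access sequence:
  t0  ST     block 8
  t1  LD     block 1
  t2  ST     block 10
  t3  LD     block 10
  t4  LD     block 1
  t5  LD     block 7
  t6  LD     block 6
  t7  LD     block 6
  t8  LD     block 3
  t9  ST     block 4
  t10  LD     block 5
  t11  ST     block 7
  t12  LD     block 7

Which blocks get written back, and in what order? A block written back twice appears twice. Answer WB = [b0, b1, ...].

WB = [10, 8]

0: W B8 → L0 miss [D]
1: R B1 → L1 miss [-]
2: W B10 → L2 miss [D]
3: R B10 → L2 hit [D]
4: R B1 → L1 hit [-]
5: R B7 → L3 miss [-]
6: R B6 → L2 miss wb→B10 [-]
7: R B6 → L2 hit [-]
8: R B3 → L3 miss [-]
9: W B4 → L0 miss wb→B8 [D]
10: R B5 → L1 miss [-]
11: W B7 → L3 miss [D]
12: R B7 → L3 hit [D]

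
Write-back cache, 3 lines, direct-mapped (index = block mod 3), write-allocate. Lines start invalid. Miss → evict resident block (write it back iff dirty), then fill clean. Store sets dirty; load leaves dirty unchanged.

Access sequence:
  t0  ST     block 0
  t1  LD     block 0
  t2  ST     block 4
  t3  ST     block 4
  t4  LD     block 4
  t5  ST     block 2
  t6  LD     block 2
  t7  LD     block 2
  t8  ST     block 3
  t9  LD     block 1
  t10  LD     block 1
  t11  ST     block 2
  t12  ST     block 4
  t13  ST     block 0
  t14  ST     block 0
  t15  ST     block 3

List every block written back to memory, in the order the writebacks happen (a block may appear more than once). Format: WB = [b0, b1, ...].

0: W B0 -> L0 miss  d=D]
1: R B0 -> L0 hit  d=D]
2: W B4 -> L1 miss  d=D]
3: W B4 -> L1 hit  d=D]
4: R B4 -> L1 hit  d=D]
5: W B2 -> L2 miss  d=D]
6: R B2 -> L2 hit  d=D]
7: R B2 -> L2 hit  d=D]
8: W B3 -> L0 miss wb->B0  d=D]
9: R B1 -> L1 miss wb->B4  d=-]
10: R B1 -> L1 hit  d=-]
11: W B2 -> L2 hit  d=D]
12: W B4 -> L1 miss  d=D]
13: W B0 -> L0 miss wb->B3  d=D]
14: W B0 -> L0 hit  d=D]
15: W B3 -> L0 miss wb->B0  d=D]

WB = [0, 4, 3, 0]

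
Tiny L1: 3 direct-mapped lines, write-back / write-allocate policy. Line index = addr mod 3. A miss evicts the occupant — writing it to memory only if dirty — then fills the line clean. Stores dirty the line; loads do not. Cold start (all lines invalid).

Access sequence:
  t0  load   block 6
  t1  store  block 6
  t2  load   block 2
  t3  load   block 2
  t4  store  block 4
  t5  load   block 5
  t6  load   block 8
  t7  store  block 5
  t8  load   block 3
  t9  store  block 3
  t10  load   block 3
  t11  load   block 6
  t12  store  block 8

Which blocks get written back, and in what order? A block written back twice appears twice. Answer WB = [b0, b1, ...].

0: R B6 → L0 miss [-]
1: W B6 → L0 hit [D]
2: R B2 → L2 miss [-]
3: R B2 → L2 hit [-]
4: W B4 → L1 miss [D]
5: R B5 → L2 miss [-]
6: R B8 → L2 miss [-]
7: W B5 → L2 miss [D]
8: R B3 → L0 miss wb→B6 [-]
9: W B3 → L0 hit [D]
10: R B3 → L0 hit [D]
11: R B6 → L0 miss wb→B3 [-]
12: W B8 → L2 miss wb→B5 [D]

WB = [6, 3, 5]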